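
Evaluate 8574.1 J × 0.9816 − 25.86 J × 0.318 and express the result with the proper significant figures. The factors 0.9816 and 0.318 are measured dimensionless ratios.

8574.1 × 0.9816 = 8416.33656 → 8416 J (4 s.f., last digit at the 10^0 place).
25.86 × 0.318 = 8.22348 → 8.22 J (3 s.f., last digit at the 10^-2 place).
Difference: 8408.11308 J; keep the coarser place, 10^0.
Result: 8408 J.

8408 J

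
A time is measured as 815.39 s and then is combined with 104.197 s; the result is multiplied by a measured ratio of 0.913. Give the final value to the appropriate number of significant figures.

840. s

815.39 s + 104.197 s = 919.587 s; the sum is limited to 2 decimal places (5 s.f.).
Carrying full precision, 919.587 × 0.913 = 839.582931 s; 0.913 has 3 s.f., so the result keeps min(5, 3) = 3 s.f.
Rounded to 3 significant figures: 840. s.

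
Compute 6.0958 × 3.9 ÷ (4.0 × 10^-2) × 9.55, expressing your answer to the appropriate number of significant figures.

5.7 × 10^3

6.0958 × 3.9 ÷ (4.0 × 10^-2) × 9.55 = 5675.951775
Multiplication/division keeps the fewest significant figures: 6.0958 → 5 s.f., 3.9 → 2 s.f., 4.0 × 10^-2 → 2 s.f., 9.55 → 3 s.f.; limit is 2.
Rounded to 2 significant figures: 5.7 × 10^3.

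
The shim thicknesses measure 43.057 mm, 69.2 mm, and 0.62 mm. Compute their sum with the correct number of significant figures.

43.057 mm + 69.2 mm + 0.62 mm = 112.877 mm.
Addition/subtraction keeps the fewest decimal places: 43.057 → 3 decimal places, 69.2 → 1 decimal place, 0.62 → 2 decimal places; limit is 1.
Rounded to 1 decimal place: 112.9 mm.

112.9 mm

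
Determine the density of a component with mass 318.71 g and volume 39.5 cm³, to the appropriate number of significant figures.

8.07 g/cm³

density = 318.71 g ÷ 39.5 cm³ = 8.06860759494… g/cm³.
318.71 has 5 significant figures; 39.5 has 3.
Division/multiplication keeps the fewest: 3 significant figures.
Rounded: 8.07 g/cm³.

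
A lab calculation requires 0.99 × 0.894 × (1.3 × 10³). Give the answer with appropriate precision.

1.2 × 10³

0.99 × 0.894 × (1.3 × 10³) = 1150.578
Multiplication/division keeps the fewest significant figures: 0.99 → 2 s.f., 0.894 → 3 s.f., 1.3 × 10³ → 2 s.f.; limit is 2.
Rounded to 2 significant figures: 1.2 × 10³.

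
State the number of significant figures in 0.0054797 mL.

0.0054797: leading zeros are not significant.

5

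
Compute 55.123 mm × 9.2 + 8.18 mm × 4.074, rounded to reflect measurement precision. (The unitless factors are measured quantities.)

5.4 × 10^2 mm

55.123 × 9.2 = 507.1316 → 5.1 × 10^2 mm (2 s.f., last digit at the 10^1 place).
8.18 × 4.074 = 33.32532 → 33.3 mm (3 s.f., last digit at the 10^-1 place).
Sum: 540.45692 mm; keep the coarser place, 10^1.
Result: 5.4 × 10^2 mm.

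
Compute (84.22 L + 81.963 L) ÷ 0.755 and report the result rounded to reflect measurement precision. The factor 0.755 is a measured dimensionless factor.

84.22 L + 81.963 L = 166.183 L; the sum is limited to 2 decimal places (5 s.f.).
Carrying full precision, 166.183 ÷ 0.755 = 220.109933775… L; 0.755 has 3 s.f., so the result keeps min(5, 3) = 3 s.f.
Rounded to 3 significant figures: 220. L.

220. L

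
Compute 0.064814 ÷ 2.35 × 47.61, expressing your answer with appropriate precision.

0.064814 ÷ 2.35 × 47.61 = 1.31310405957…
Multiplication/division keeps the fewest significant figures: 0.064814 → 5 s.f., 2.35 → 3 s.f., 47.61 → 4 s.f.; limit is 3.
Rounded to 3 significant figures: 1.31.

1.31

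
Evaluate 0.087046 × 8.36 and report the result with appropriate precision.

0.728

0.087046 × 8.36 = 0.72770456
Multiplication/division keeps the fewest significant figures: 0.087046 → 5 s.f., 8.36 → 3 s.f.; limit is 3.
Rounded to 3 significant figures: 0.728.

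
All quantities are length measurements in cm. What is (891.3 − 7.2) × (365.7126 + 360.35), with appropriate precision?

6.419 × 10^5 cm²

891.3 − 7.2 = 884.1, limited to 1 d.p. → 4 s.f.; 365.7126 + 360.35 = 726.0626, limited to 2 d.p. → 5 s.f.
Carrying full precision, 884.1 × 726.0626 = 641911.94466; keep min(4, 5) = 4 s.f.
Rounded to 4 significant figures: 6.419 × 10^5 cm².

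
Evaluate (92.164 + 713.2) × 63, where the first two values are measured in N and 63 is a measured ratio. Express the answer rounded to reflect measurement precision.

5.1 × 10^4 N

92.164 N + 713.2 N = 805.364 N; the sum is limited to 1 decimal place (4 s.f.).
Carrying full precision, 805.364 × 63 = 50737.932 N; 63 has 2 s.f., so the result keeps min(4, 2) = 2 s.f.
Rounded to 2 significant figures: 5.1 × 10^4 N.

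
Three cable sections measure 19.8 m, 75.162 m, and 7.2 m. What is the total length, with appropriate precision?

19.8 m + 75.162 m + 7.2 m = 102.162 m.
Addition/subtraction keeps the fewest decimal places: 19.8 → 1 decimal place, 75.162 → 3 decimal places, 7.2 → 1 decimal place; limit is 1.
Rounded to 1 decimal place: 102.2 m.

102.2 m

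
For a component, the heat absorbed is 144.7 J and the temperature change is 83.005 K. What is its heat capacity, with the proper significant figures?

heat capacity = 144.7 J ÷ 83.005 K = 1.7432684778… J/K.
144.7 has 4 significant figures; 83.005 has 5.
Division/multiplication keeps the fewest: 4 significant figures.
Rounded: 1.743 J/K.

1.743 J/K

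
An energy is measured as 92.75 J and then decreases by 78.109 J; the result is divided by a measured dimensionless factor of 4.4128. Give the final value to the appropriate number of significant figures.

92.75 J − 78.109 J = 14.641 J; the difference is limited to 2 decimal places (4 s.f.).
Carrying full precision, 14.641 ÷ 4.4128 = 3.31784807832… J; 4.4128 has 5 s.f., so the result keeps min(4, 5) = 4 s.f.
Rounded to 4 significant figures: 3.318 J.

3.318 J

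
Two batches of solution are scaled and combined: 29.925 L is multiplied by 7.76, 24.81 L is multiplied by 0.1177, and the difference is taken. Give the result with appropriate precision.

29.925 × 7.76 = 232.218 → 232 L (3 s.f., last digit at the 10^0 place).
24.81 × 0.1177 = 2.920137 → 2.920 L (4 s.f., last digit at the 10^-3 place).
Difference: 229.297863 L; keep the coarser place, 10^0.
Result: 229 L.

229 L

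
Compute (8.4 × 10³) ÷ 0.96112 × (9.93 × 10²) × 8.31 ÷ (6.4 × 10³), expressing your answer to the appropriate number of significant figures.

1.1 × 10⁴

(8.4 × 10³) ÷ 0.96112 × (9.93 × 10²) × 8.31 ÷ (6.4 × 10³) = 11268.6520674…
Multiplication/division keeps the fewest significant figures: 8.4 × 10³ → 2 s.f., 0.96112 → 5 s.f., 9.93 × 10² → 3 s.f., 8.31 → 3 s.f., 6.4 × 10³ → 2 s.f.; limit is 2.
Rounded to 2 significant figures: 1.1 × 10⁴.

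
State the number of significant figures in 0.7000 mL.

0.7000: leading zeros are not significant; trailing zeros after a decimal point are significant.

4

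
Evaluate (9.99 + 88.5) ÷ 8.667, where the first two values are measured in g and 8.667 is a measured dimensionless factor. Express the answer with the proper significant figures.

11.4 g

9.99 g + 88.5 g = 98.49 g; the sum is limited to 1 decimal place (3 s.f.).
Carrying full precision, 98.49 ÷ 8.667 = 11.3637937002… g; 8.667 has 4 s.f., so the result keeps min(3, 4) = 3 s.f.
Rounded to 3 significant figures: 11.4 g.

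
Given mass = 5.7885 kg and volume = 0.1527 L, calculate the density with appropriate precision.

37.91 kg/L

density = 5.7885 kg ÷ 0.1527 L = 37.9076620825… kg/L.
5.7885 has 5 significant figures; 0.1527 has 4.
Division/multiplication keeps the fewest: 4 significant figures.
Rounded: 37.91 kg/L.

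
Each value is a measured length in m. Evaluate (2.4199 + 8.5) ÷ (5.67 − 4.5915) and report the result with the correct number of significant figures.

2.4199 + 8.5 = 10.9199, limited to 1 d.p. → 3 s.f.; 5.67 − 4.5915 = 1.0785, limited to 2 d.p. → 3 s.f.
Carrying full precision, 10.9199 ÷ 1.0785 = 10.1250811312…; keep min(3, 3) = 3 s.f.
Rounded to 3 significant figures: 10.1.

10.1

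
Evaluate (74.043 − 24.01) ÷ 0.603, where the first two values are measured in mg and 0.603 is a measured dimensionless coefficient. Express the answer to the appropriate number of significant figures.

74.043 mg − 24.01 mg = 50.033 mg; the difference is limited to 2 decimal places (4 s.f.).
Carrying full precision, 50.033 ÷ 0.603 = 82.9734660033… mg; 0.603 has 3 s.f., so the result keeps min(4, 3) = 3 s.f.
Rounded to 3 significant figures: 83.0 mg.

83.0 mg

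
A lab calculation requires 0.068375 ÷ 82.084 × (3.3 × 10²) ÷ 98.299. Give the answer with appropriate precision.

0.068375 ÷ 82.084 × (3.3 × 10²) ÷ 98.299 = 0.00279642816606…
Multiplication/division keeps the fewest significant figures: 0.068375 → 5 s.f., 82.084 → 5 s.f., 3.3 × 10² → 2 s.f., 98.299 → 5 s.f.; limit is 2.
Rounded to 2 significant figures: 2.8 × 10⁻³.

2.8 × 10⁻³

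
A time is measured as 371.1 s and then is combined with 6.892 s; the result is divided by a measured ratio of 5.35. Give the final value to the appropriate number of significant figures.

371.1 s + 6.892 s = 377.992 s; the sum is limited to 1 decimal place (4 s.f.).
Carrying full precision, 377.992 ÷ 5.35 = 70.6527102804… s; 5.35 has 3 s.f., so the result keeps min(4, 3) = 3 s.f.
Rounded to 3 significant figures: 70.7 s.

70.7 s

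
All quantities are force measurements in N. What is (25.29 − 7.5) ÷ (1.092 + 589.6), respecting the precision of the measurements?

0.0301

25.29 − 7.5 = 17.79, limited to 1 d.p. → 3 s.f.; 1.092 + 589.6 = 590.692, limited to 1 d.p. → 4 s.f.
Carrying full precision, 17.79 ÷ 590.692 = 0.0301172184489…; keep min(3, 4) = 3 s.f.
Rounded to 3 significant figures: 0.0301.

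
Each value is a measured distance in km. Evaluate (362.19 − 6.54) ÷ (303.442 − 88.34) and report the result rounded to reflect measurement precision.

1.6534

362.19 − 6.54 = 355.65, limited to 2 d.p. → 5 s.f.; 303.442 − 88.34 = 215.102, limited to 2 d.p. → 5 s.f.
Carrying full precision, 355.65 ÷ 215.102 = 1.65340164201…; keep min(5, 5) = 5 s.f.
Rounded to 5 significant figures: 1.6534.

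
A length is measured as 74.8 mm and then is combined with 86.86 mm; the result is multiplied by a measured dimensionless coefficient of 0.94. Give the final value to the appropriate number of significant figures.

74.8 mm + 86.86 mm = 161.66 mm; the sum is limited to 1 decimal place (4 s.f.).
Carrying full precision, 161.66 × 0.94 = 151.9604 mm; 0.94 has 2 s.f., so the result keeps min(4, 2) = 2 s.f.
Rounded to 2 significant figures: 1.5 × 10^2 mm.

1.5 × 10^2 mm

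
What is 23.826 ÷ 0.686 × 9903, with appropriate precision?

23.826 ÷ 0.686 × 9903 = 343948.801749…
Multiplication/division keeps the fewest significant figures: 23.826 → 5 s.f., 0.686 → 3 s.f., 9903 → 4 s.f.; limit is 3.
Rounded to 3 significant figures: 3.44 × 10^5.

3.44 × 10^5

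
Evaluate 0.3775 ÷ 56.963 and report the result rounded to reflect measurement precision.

0.3775 ÷ 56.963 = 0.00662710882503…
Multiplication/division keeps the fewest significant figures: 0.3775 → 4 s.f., 56.963 → 5 s.f.; limit is 4.
Rounded to 4 significant figures: 0.006627.

0.006627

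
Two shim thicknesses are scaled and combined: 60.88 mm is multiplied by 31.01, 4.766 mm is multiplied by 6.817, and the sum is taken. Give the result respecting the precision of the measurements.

1.920 × 10^3 mm

60.88 × 31.01 = 1887.8888 → 1888 mm (4 s.f., last digit at the 10^0 place).
4.766 × 6.817 = 32.489822 → 32.49 mm (4 s.f., last digit at the 10^-2 place).
Sum: 1920.378622 mm; keep the coarser place, 10^0.
Result: 1.920 × 10^3 mm.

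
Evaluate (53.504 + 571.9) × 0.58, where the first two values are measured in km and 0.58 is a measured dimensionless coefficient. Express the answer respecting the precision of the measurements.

53.504 km + 571.9 km = 625.404 km; the sum is limited to 1 decimal place (4 s.f.).
Carrying full precision, 625.404 × 0.58 = 362.73432 km; 0.58 has 2 s.f., so the result keeps min(4, 2) = 2 s.f.
Rounded to 2 significant figures: 3.6 × 10^2 km.

3.6 × 10^2 km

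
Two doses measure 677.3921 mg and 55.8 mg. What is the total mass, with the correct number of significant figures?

677.3921 mg + 55.8 mg = 733.1921 mg.
Addition/subtraction keeps the fewest decimal places: 677.3921 → 4 decimal places, 55.8 → 1 decimal place; limit is 1.
Rounded to 1 decimal place: 733.2 mg.

733.2 mg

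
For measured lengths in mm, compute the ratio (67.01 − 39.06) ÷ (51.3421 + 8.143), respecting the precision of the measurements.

0.4699

67.01 − 39.06 = 27.95, limited to 2 d.p. → 4 s.f.; 51.3421 + 8.143 = 59.4851, limited to 3 d.p. → 5 s.f.
Carrying full precision, 27.95 ÷ 59.4851 = 0.469865562973…; keep min(4, 5) = 4 s.f.
Rounded to 4 significant figures: 0.4699.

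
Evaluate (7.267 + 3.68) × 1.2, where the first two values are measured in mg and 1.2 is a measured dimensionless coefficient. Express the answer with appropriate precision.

7.267 mg + 3.68 mg = 10.947 mg; the sum is limited to 2 decimal places (4 s.f.).
Carrying full precision, 10.947 × 1.2 = 13.1364 mg; 1.2 has 2 s.f., so the result keeps min(4, 2) = 2 s.f.
Rounded to 2 significant figures: 13 mg.

13 mg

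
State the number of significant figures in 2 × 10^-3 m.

2 × 10^-3: in scientific notation every digit of the coefficient is significant.

1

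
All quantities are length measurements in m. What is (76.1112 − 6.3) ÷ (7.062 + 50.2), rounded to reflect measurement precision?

76.1112 − 6.3 = 69.8112, limited to 1 d.p. → 3 s.f.; 7.062 + 50.2 = 57.262, limited to 1 d.p. → 3 s.f.
Carrying full precision, 69.8112 ÷ 57.262 = 1.21915406378…; keep min(3, 3) = 3 s.f.
Rounded to 3 significant figures: 1.22.

1.22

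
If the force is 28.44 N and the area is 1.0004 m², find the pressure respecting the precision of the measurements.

pressure = 28.44 N ÷ 1.0004 m² = 28.4286285486… Pa.
28.44 has 4 significant figures; 1.0004 has 5.
Division/multiplication keeps the fewest: 4 significant figures.
Rounded: 28.43 Pa.

28.43 Pa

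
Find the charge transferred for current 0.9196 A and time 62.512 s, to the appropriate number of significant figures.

charge transferred = 0.9196 A × 62.512 s = 57.4860352 C.
0.9196 has 4 significant figures; 62.512 has 5.
Division/multiplication keeps the fewest: 4 significant figures.
Rounded: 57.49 C.

57.49 C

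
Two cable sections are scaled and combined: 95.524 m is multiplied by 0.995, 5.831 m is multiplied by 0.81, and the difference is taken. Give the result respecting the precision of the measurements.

95.524 × 0.995 = 95.04638 → 95.0 m (3 s.f., last digit at the 10^-1 place).
5.831 × 0.81 = 4.72311 → 4.7 m (2 s.f., last digit at the 10^-1 place).
Difference: 90.32327 m; keep the coarser place, 10^-1.
Result: 90.3 m.

90.3 m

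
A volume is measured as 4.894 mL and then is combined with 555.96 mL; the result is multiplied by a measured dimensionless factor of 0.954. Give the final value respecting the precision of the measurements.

535 mL

4.894 mL + 555.96 mL = 560.854 mL; the sum is limited to 2 decimal places (5 s.f.).
Carrying full precision, 560.854 × 0.954 = 535.054716 mL; 0.954 has 3 s.f., so the result keeps min(5, 3) = 3 s.f.
Rounded to 3 significant figures: 535 mL.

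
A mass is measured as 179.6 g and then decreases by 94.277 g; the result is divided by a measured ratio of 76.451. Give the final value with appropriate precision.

179.6 g − 94.277 g = 85.323 g; the difference is limited to 1 decimal place (3 s.f.).
Carrying full precision, 85.323 ÷ 76.451 = 1.11604818773… g; 76.451 has 5 s.f., so the result keeps min(3, 5) = 3 s.f.
Rounded to 3 significant figures: 1.12 g.

1.12 g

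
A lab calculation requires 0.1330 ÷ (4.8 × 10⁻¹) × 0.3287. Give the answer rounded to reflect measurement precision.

0.1330 ÷ (4.8 × 10⁻¹) × 0.3287 = 0.0910772916667…
Multiplication/division keeps the fewest significant figures: 0.1330 → 4 s.f., 4.8 × 10⁻¹ → 2 s.f., 0.3287 → 4 s.f.; limit is 2.
Rounded to 2 significant figures: 0.091.

0.091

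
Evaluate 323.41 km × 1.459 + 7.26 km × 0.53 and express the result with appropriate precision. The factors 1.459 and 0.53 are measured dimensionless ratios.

323.41 × 1.459 = 471.85519 → 471.9 km (4 s.f., last digit at the 10^-1 place).
7.26 × 0.53 = 3.8478 → 3.8 km (2 s.f., last digit at the 10^-1 place).
Sum: 475.70299 km; keep the coarser place, 10^-1.
Result: 475.7 km.

475.7 km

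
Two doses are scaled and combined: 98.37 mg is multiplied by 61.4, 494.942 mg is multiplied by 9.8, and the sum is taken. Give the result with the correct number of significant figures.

98.37 × 61.4 = 6039.918 → 6.04 × 10^3 mg (3 s.f., last digit at the 10^1 place).
494.942 × 9.8 = 4850.4316 → 4.9 × 10^3 mg (2 s.f., last digit at the 10^2 place).
Sum: 10890.3496 mg; keep the coarser place, 10^2.
Result: 1.09 × 10^4 mg.

1.09 × 10^4 mg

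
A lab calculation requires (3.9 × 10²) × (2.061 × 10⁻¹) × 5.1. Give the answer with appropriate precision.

(3.9 × 10²) × (2.061 × 10⁻¹) × 5.1 = 409.9329
Multiplication/division keeps the fewest significant figures: 3.9 × 10² → 2 s.f., 2.061 × 10⁻¹ → 4 s.f., 5.1 → 2 s.f.; limit is 2.
Rounded to 2 significant figures: 4.1 × 10².

4.1 × 10²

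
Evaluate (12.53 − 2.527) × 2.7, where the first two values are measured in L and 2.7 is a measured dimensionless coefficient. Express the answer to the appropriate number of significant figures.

27 L

12.53 L − 2.527 L = 10.003 L; the difference is limited to 2 decimal places (4 s.f.).
Carrying full precision, 10.003 × 2.7 = 27.0081 L; 2.7 has 2 s.f., so the result keeps min(4, 2) = 2 s.f.
Rounded to 2 significant figures: 27 L.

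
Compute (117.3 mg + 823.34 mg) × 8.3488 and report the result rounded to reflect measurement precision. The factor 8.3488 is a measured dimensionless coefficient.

7853 mg

117.3 mg + 823.34 mg = 940.64 mg; the sum is limited to 1 decimal place (4 s.f.).
Carrying full precision, 940.64 × 8.3488 = 7853.215232 mg; 8.3488 has 5 s.f., so the result keeps min(4, 5) = 4 s.f.
Rounded to 4 significant figures: 7853 mg.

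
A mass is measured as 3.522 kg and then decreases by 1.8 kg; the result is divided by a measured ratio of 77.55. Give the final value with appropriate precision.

0.022 kg

3.522 kg − 1.8 kg = 1.722 kg; the difference is limited to 1 decimal place (2 s.f.).
Carrying full precision, 1.722 ÷ 77.55 = 0.0222050290135… kg; 77.55 has 4 s.f., so the result keeps min(2, 4) = 2 s.f.
Rounded to 2 significant figures: 0.022 kg.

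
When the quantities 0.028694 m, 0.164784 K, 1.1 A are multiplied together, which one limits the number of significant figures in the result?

1.1 A

0.028694 m → 5 s.f.; 0.164784 K → 6 s.f.; 1.1 A → 2 s.f.
The fewest is 2 significant figures, from 1.1 A.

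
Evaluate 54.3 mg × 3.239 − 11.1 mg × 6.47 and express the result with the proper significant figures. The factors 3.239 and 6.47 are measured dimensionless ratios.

104 mg

54.3 × 3.239 = 175.8777 → 176 mg (3 s.f., last digit at the 10^0 place).
11.1 × 6.47 = 71.817 → 71.8 mg (3 s.f., last digit at the 10^-1 place).
Difference: 104.0607 mg; keep the coarser place, 10^0.
Result: 104 mg.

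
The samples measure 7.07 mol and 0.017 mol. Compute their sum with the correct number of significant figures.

7.09 mol

7.07 mol + 0.017 mol = 7.087 mol.
Addition/subtraction keeps the fewest decimal places: 7.07 → 2 decimal places, 0.017 → 3 decimal places; limit is 2.
Rounded to 2 decimal places: 7.09 mol.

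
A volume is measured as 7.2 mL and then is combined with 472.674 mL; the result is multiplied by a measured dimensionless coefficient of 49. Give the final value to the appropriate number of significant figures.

2.4 × 10⁴ mL

7.2 mL + 472.674 mL = 479.874 mL; the sum is limited to 1 decimal place (4 s.f.).
Carrying full precision, 479.874 × 49 = 23513.826 mL; 49 has 2 s.f., so the result keeps min(4, 2) = 2 s.f.
Rounded to 2 significant figures: 2.4 × 10⁴ mL.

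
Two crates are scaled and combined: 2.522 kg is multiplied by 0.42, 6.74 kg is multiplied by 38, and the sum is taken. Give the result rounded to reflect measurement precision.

2.6 × 10² kg

2.522 × 0.42 = 1.05924 → 1.1 kg (2 s.f., last digit at the 10^-1 place).
6.74 × 38 = 256.12 → 2.6 × 10² kg (2 s.f., last digit at the 10^1 place).
Sum: 257.17924 kg; keep the coarser place, 10^1.
Result: 2.6 × 10² kg.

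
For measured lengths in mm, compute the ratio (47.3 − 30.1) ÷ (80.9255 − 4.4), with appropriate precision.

47.3 − 30.1 = 17.2, limited to 1 d.p. → 3 s.f.; 80.9255 − 4.4 = 76.5255, limited to 1 d.p. → 3 s.f.
Carrying full precision, 17.2 ÷ 76.5255 = 0.224761680747…; keep min(3, 3) = 3 s.f.
Rounded to 3 significant figures: 2.25 × 10^-1.

2.25 × 10^-1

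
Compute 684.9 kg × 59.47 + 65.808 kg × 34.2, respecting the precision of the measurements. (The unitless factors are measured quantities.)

684.9 × 59.47 = 40731.003 → 4.073 × 10⁴ kg (4 s.f., last digit at the 10^1 place).
65.808 × 34.2 = 2250.6336 → 2.25 × 10³ kg (3 s.f., last digit at the 10^1 place).
Sum: 42981.6366 kg; keep the coarser place, 10^1.
Result: 4.298 × 10⁴ kg.

4.298 × 10⁴ kg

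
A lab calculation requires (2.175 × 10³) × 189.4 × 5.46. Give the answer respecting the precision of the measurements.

(2.175 × 10³) × 189.4 × 5.46 = 2249219.7
Multiplication/division keeps the fewest significant figures: 2.175 × 10³ → 4 s.f., 189.4 → 4 s.f., 5.46 → 3 s.f.; limit is 3.
Rounded to 3 significant figures: 2.25 × 10⁶.

2.25 × 10⁶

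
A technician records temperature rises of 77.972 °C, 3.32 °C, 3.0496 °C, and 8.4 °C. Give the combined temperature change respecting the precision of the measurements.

77.972 °C + 3.32 °C + 3.0496 °C + 8.4 °C = 92.7416 °C.
Addition/subtraction keeps the fewest decimal places: 77.972 → 3 decimal places, 3.32 → 2 decimal places, 3.0496 → 4 decimal places, 8.4 → 1 decimal place; limit is 1.
Rounded to 1 decimal place: 92.7 °C.

92.7 °C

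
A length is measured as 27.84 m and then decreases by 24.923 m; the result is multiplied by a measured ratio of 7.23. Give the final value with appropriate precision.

27.84 m − 24.923 m = 2.917 m; the difference is limited to 2 decimal places (3 s.f.).
Carrying full precision, 2.917 × 7.23 = 21.08991 m; 7.23 has 3 s.f., so the result keeps min(3, 3) = 3 s.f.
Rounded to 3 significant figures: 21.1 m.

21.1 m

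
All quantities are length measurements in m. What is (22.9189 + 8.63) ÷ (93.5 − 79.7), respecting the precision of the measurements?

2.29

22.9189 + 8.63 = 31.5489, limited to 2 d.p. → 4 s.f.; 93.5 − 79.7 = 13.8, limited to 1 d.p. → 3 s.f.
Carrying full precision, 31.5489 ÷ 13.8 = 2.28615217391…; keep min(4, 3) = 3 s.f.
Rounded to 3 significant figures: 2.29.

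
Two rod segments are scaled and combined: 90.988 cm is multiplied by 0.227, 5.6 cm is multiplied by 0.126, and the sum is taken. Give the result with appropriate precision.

21.4 cm

90.988 × 0.227 = 20.654276 → 20.7 cm (3 s.f., last digit at the 10^-1 place).
5.6 × 0.126 = 0.7056 → 0.71 cm (2 s.f., last digit at the 10^-2 place).
Sum: 21.359876 cm; keep the coarser place, 10^-1.
Result: 21.4 cm.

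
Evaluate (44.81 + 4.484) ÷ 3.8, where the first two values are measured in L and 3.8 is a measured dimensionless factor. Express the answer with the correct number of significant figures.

13 L

44.81 L + 4.484 L = 49.294 L; the sum is limited to 2 decimal places (4 s.f.).
Carrying full precision, 49.294 ÷ 3.8 = 12.9721052632… L; 3.8 has 2 s.f., so the result keeps min(4, 2) = 2 s.f.
Rounded to 2 significant figures: 13 L.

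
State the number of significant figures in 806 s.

806: zeros between nonzero digits are significant.

3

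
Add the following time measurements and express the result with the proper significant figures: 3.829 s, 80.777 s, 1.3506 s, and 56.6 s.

3.829 s + 80.777 s + 1.3506 s + 56.6 s = 142.5566 s.
Addition/subtraction keeps the fewest decimal places: 3.829 → 3 decimal places, 80.777 → 3 decimal places, 1.3506 → 4 decimal places, 56.6 → 1 decimal place; limit is 1.
Rounded to 1 decimal place: 142.6 s.

142.6 s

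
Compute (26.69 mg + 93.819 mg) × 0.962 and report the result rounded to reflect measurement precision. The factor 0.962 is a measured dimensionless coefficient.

116 mg

26.69 mg + 93.819 mg = 120.509 mg; the sum is limited to 2 decimal places (5 s.f.).
Carrying full precision, 120.509 × 0.962 = 115.929658 mg; 0.962 has 3 s.f., so the result keeps min(5, 3) = 3 s.f.
Rounded to 3 significant figures: 116 mg.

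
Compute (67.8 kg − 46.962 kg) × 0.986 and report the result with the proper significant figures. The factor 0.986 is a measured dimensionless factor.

67.8 kg − 46.962 kg = 20.838 kg; the difference is limited to 1 decimal place (3 s.f.).
Carrying full precision, 20.838 × 0.986 = 20.546268 kg; 0.986 has 3 s.f., so the result keeps min(3, 3) = 3 s.f.
Rounded to 3 significant figures: 20.5 kg.

20.5 kg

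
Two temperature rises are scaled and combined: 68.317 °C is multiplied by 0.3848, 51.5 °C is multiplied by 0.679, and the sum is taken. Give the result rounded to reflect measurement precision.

68.317 × 0.3848 = 26.2883816 → 26.29 °C (4 s.f., last digit at the 10^-2 place).
51.5 × 0.679 = 34.9685 → 35.0 °C (3 s.f., last digit at the 10^-1 place).
Sum: 61.2568816 °C; keep the coarser place, 10^-1.
Result: 61.3 °C.

61.3 °C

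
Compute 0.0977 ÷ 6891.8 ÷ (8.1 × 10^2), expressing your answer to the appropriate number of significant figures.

1.8 × 10^-8

0.0977 ÷ 6891.8 ÷ (8.1 × 10^2) = 1.7501564751 × 10^-8…
Multiplication/division keeps the fewest significant figures: 0.0977 → 3 s.f., 6891.8 → 5 s.f., 8.1 × 10^2 → 2 s.f.; limit is 2.
Rounded to 2 significant figures: 1.8 × 10^-8.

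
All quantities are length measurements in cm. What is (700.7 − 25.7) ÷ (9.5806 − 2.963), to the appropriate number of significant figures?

102.0

700.7 − 25.7 = 675.0, limited to 1 d.p. → 4 s.f.; 9.5806 − 2.963 = 6.6176, limited to 3 d.p. → 4 s.f.
Carrying full precision, 675.0 ÷ 6.6176 = 102.000725338…; keep min(4, 4) = 4 s.f.
Rounded to 4 significant figures: 102.0.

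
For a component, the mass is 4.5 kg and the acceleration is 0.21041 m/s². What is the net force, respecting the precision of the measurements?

net force = 4.5 kg × 0.21041 m/s² = 0.946845 N.
4.5 has 2 significant figures; 0.21041 has 5.
Division/multiplication keeps the fewest: 2 significant figures.
Rounded: 0.95 N.

0.95 N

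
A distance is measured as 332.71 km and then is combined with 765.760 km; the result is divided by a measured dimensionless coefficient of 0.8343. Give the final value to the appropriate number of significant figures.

1.317 × 10³ km

332.71 km + 765.760 km = 1098.470 km; the sum is limited to 2 decimal places (6 s.f.).
Carrying full precision, 1098.470 ÷ 0.8343 = 1316.63670143… km; 0.8343 has 4 s.f., so the result keeps min(6, 4) = 4 s.f.
Rounded to 4 significant figures: 1.317 × 10³ km.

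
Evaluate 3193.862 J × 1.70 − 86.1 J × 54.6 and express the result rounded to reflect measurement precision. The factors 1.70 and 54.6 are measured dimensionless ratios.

7.3 × 10² J

3193.862 × 1.70 = 5429.5654 → 5.43 × 10³ J (3 s.f., last digit at the 10^1 place).
86.1 × 54.6 = 4701.06 → 4.70 × 10³ J (3 s.f., last digit at the 10^1 place).
Difference: 728.5054 J; keep the coarser place, 10^1.
Result: 7.3 × 10² J.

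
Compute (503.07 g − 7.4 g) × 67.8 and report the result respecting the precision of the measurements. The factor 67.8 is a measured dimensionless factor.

3.36 × 10⁴ g

503.07 g − 7.4 g = 495.67 g; the difference is limited to 1 decimal place (4 s.f.).
Carrying full precision, 495.67 × 67.8 = 33606.426 g; 67.8 has 3 s.f., so the result keeps min(4, 3) = 3 s.f.
Rounded to 3 significant figures: 3.36 × 10⁴ g.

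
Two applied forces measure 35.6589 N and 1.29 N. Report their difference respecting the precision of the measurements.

34.37 N

35.6589 N − 1.29 N = 34.3689 N.
Addition/subtraction keeps the fewest decimal places: 35.6589 → 4 decimal places, 1.29 → 2 decimal places; limit is 2.
Rounded to 2 decimal places: 34.37 N.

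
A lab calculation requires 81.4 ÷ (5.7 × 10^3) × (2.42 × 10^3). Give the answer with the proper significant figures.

35

81.4 ÷ (5.7 × 10^3) × (2.42 × 10^3) = 34.5592982456…
Multiplication/division keeps the fewest significant figures: 81.4 → 3 s.f., 5.7 × 10^3 → 2 s.f., 2.42 × 10^3 → 3 s.f.; limit is 2.
Rounded to 2 significant figures: 35.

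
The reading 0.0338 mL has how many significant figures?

0.0338: leading zeros are not significant.

3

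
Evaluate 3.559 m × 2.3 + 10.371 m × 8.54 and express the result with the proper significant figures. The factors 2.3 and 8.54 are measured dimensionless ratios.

3.559 × 2.3 = 8.1857 → 8.2 m (2 s.f., last digit at the 10^-1 place).
10.371 × 8.54 = 88.56834 → 88.6 m (3 s.f., last digit at the 10^-1 place).
Sum: 96.75404 m; keep the coarser place, 10^-1.
Result: 96.8 m.

96.8 m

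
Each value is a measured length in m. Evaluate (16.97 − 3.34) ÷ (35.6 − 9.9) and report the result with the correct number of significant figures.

16.97 − 3.34 = 13.63, limited to 2 d.p. → 4 s.f.; 35.6 − 9.9 = 25.7, limited to 1 d.p. → 3 s.f.
Carrying full precision, 13.63 ÷ 25.7 = 0.530350194553…; keep min(4, 3) = 3 s.f.
Rounded to 3 significant figures: 0.530.

0.530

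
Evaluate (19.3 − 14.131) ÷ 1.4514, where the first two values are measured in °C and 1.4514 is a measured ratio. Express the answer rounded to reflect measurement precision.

19.3 °C − 14.131 °C = 5.169 °C; the difference is limited to 1 decimal place (2 s.f.).
Carrying full precision, 5.169 ÷ 1.4514 = 3.56138900372… °C; 1.4514 has 5 s.f., so the result keeps min(2, 5) = 2 s.f.
Rounded to 2 significant figures: 3.6 °C.

3.6 °C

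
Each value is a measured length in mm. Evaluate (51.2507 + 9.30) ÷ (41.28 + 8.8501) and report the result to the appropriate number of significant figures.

51.2507 + 9.30 = 60.5507, limited to 2 d.p. → 4 s.f.; 41.28 + 8.8501 = 50.1301, limited to 2 d.p. → 4 s.f.
Carrying full precision, 60.5507 ÷ 50.1301 = 1.20787111935…; keep min(4, 4) = 4 s.f.
Rounded to 4 significant figures: 1.208.

1.208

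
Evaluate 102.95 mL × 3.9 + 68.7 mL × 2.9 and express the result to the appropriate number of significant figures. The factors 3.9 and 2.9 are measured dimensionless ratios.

102.95 × 3.9 = 401.505 → 4.0 × 10² mL (2 s.f., last digit at the 10^1 place).
68.7 × 2.9 = 199.23 → 2.0 × 10² mL (2 s.f., last digit at the 10^1 place).
Sum: 600.735 mL; keep the coarser place, 10^1.
Result: 6.0 × 10² mL.

6.0 × 10² mL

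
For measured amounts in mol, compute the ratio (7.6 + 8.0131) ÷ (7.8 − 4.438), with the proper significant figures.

7.6 + 8.0131 = 15.6131, limited to 1 d.p. → 3 s.f.; 7.8 − 4.438 = 3.362, limited to 1 d.p. → 2 s.f.
Carrying full precision, 15.6131 ÷ 3.362 = 4.64399167162…; keep min(3, 2) = 2 s.f.
Rounded to 2 significant figures: 4.6.

4.6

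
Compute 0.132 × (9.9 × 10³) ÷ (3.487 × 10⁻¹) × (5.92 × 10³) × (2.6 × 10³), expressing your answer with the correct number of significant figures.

5.8 × 10¹⁰

0.132 × (9.9 × 10³) ÷ (3.487 × 10⁻¹) × (5.92 × 10³) × (2.6 × 10³) = 5.76835835962 × 10^10…
Multiplication/division keeps the fewest significant figures: 0.132 → 3 s.f., 9.9 × 10³ → 2 s.f., 3.487 × 10⁻¹ → 4 s.f., 5.92 × 10³ → 3 s.f., 2.6 × 10³ → 2 s.f.; limit is 2.
Rounded to 2 significant figures: 5.8 × 10¹⁰.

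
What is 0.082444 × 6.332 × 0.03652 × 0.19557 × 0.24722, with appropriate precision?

9.218 × 10⁻⁴

0.082444 × 6.332 × 0.03652 × 0.19557 × 0.24722 = 0.00092175726131…
Multiplication/division keeps the fewest significant figures: 0.082444 → 5 s.f., 6.332 → 4 s.f., 0.03652 → 4 s.f., 0.19557 → 5 s.f., 0.24722 → 5 s.f.; limit is 4.
Rounded to 4 significant figures: 9.218 × 10⁻⁴.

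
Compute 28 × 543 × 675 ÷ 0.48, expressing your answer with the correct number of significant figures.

2.1 × 10⁷

28 × 543 × 675 ÷ 0.48 = 21380625
Multiplication/division keeps the fewest significant figures: 28 → 2 s.f., 543 → 3 s.f., 675 → 3 s.f., 0.48 → 2 s.f.; limit is 2.
Rounded to 2 significant figures: 2.1 × 10⁷.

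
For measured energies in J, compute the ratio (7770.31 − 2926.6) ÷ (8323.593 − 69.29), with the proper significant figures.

0.58681

7770.31 − 2926.6 = 4843.71, limited to 1 d.p. → 5 s.f.; 8323.593 − 69.29 = 8254.303, limited to 2 d.p. → 6 s.f.
Carrying full precision, 4843.71 ÷ 8254.303 = 0.586810297611…; keep min(5, 6) = 5 s.f.
Rounded to 5 significant figures: 0.58681.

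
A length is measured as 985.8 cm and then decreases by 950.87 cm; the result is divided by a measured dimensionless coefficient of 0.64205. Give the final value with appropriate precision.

985.8 cm − 950.87 cm = 34.93 cm; the difference is limited to 1 decimal place (3 s.f.).
Carrying full precision, 34.93 ÷ 0.64205 = 54.4038626275… cm; 0.64205 has 5 s.f., so the result keeps min(3, 5) = 3 s.f.
Rounded to 3 significant figures: 54.4 cm.

54.4 cm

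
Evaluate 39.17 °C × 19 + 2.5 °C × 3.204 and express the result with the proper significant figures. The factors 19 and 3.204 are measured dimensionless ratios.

7.5 × 10^2 °C

39.17 × 19 = 744.23 → 7.4 × 10^2 °C (2 s.f., last digit at the 10^1 place).
2.5 × 3.204 = 8.01 → 8.0 °C (2 s.f., last digit at the 10^-1 place).
Sum: 752.24 °C; keep the coarser place, 10^1.
Result: 7.5 × 10^2 °C.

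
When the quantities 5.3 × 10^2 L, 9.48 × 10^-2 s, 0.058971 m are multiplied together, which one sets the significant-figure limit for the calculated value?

5.3 × 10^2 L → 2 s.f.; 9.48 × 10^-2 s → 3 s.f.; 0.058971 m → 5 s.f.
The fewest is 2 significant figures, from 5.3 × 10^2 L.

5.3 × 10^2 L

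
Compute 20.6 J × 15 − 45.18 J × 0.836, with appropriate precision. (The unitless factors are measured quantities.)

20.6 × 15 = 309 → 3.1 × 10² J (2 s.f., last digit at the 10^1 place).
45.18 × 0.836 = 37.77048 → 37.8 J (3 s.f., last digit at the 10^-1 place).
Difference: 271.22952 J; keep the coarser place, 10^1.
Result: 2.7 × 10² J.

2.7 × 10² J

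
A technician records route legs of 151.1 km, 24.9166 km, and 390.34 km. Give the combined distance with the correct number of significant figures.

151.1 km + 24.9166 km + 390.34 km = 566.3566 km.
Addition/subtraction keeps the fewest decimal places: 151.1 → 1 decimal place, 24.9166 → 4 decimal places, 390.34 → 2 decimal places; limit is 1.
Rounded to 1 decimal place: 5.664 × 10^2 km.

5.664 × 10^2 km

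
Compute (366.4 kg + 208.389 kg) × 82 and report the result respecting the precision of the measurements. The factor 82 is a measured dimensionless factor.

366.4 kg + 208.389 kg = 574.789 kg; the sum is limited to 1 decimal place (4 s.f.).
Carrying full precision, 574.789 × 82 = 47132.698 kg; 82 has 2 s.f., so the result keeps min(4, 2) = 2 s.f.
Rounded to 2 significant figures: 4.7 × 10⁴ kg.

4.7 × 10⁴ kg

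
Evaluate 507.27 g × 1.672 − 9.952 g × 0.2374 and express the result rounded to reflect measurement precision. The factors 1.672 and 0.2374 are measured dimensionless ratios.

507.27 × 1.672 = 848.15544 → 848.2 g (4 s.f., last digit at the 10^-1 place).
9.952 × 0.2374 = 2.3626048 → 2.363 g (4 s.f., last digit at the 10^-3 place).
Difference: 845.7928352 g; keep the coarser place, 10^-1.
Result: 845.8 g.

845.8 g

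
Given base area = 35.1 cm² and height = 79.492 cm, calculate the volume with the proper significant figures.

2.79 × 10^3 cm³

volume = 35.1 cm² × 79.492 cm = 2790.1692 cm³.
35.1 has 3 significant figures; 79.492 has 5.
Division/multiplication keeps the fewest: 3 significant figures.
Rounded: 2.79 × 10^3 cm³.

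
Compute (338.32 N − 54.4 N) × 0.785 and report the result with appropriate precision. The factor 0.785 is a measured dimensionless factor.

338.32 N − 54.4 N = 283.92 N; the difference is limited to 1 decimal place (4 s.f.).
Carrying full precision, 283.92 × 0.785 = 222.8772 N; 0.785 has 3 s.f., so the result keeps min(4, 3) = 3 s.f.
Rounded to 3 significant figures: 223 N.

223 N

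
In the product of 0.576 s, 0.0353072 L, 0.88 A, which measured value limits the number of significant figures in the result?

0.576 s → 3 s.f.; 0.0353072 L → 6 s.f.; 0.88 A → 2 s.f.
The fewest is 2 significant figures, from 0.88 A.

0.88 A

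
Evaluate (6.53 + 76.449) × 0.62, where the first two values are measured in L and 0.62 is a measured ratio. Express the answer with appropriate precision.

51 L

6.53 L + 76.449 L = 82.979 L; the sum is limited to 2 decimal places (4 s.f.).
Carrying full precision, 82.979 × 0.62 = 51.44698 L; 0.62 has 2 s.f., so the result keeps min(4, 2) = 2 s.f.
Rounded to 2 significant figures: 51 L.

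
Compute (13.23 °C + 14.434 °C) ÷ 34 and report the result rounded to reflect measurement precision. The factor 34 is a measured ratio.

13.23 °C + 14.434 °C = 27.664 °C; the sum is limited to 2 decimal places (4 s.f.).
Carrying full precision, 27.664 ÷ 34 = 0.813647058824… °C; 34 has 2 s.f., so the result keeps min(4, 2) = 2 s.f.
Rounded to 2 significant figures: 0.81 °C.

0.81 °C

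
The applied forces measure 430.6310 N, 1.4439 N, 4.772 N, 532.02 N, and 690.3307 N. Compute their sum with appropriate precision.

430.6310 N + 1.4439 N + 4.772 N + 532.02 N + 690.3307 N = 1659.1976 N.
Addition/subtraction keeps the fewest decimal places: 430.6310 → 4 decimal places, 1.4439 → 4 decimal places, 4.772 → 3 decimal places, 532.02 → 2 decimal places, 690.3307 → 4 decimal places; limit is 2.
Rounded to 2 decimal places: 1659.20 N.

1659.20 N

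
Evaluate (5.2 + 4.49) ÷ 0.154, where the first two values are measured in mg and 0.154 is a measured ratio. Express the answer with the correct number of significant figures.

5.2 mg + 4.49 mg = 9.69 mg; the sum is limited to 1 decimal place (2 s.f.).
Carrying full precision, 9.69 ÷ 0.154 = 62.9220779221… mg; 0.154 has 3 s.f., so the result keeps min(2, 3) = 2 s.f.
Rounded to 2 significant figures: 63 mg.

63 mg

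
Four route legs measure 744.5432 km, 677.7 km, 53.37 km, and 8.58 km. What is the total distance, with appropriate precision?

1484.2 km

744.5432 km + 677.7 km + 53.37 km + 8.58 km = 1484.1932 km.
Addition/subtraction keeps the fewest decimal places: 744.5432 → 4 decimal places, 677.7 → 1 decimal place, 53.37 → 2 decimal places, 8.58 → 2 decimal places; limit is 1.
Rounded to 1 decimal place: 1484.2 km.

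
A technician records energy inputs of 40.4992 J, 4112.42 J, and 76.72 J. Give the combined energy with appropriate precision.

40.4992 J + 4112.42 J + 76.72 J = 4229.6392 J.
Addition/subtraction keeps the fewest decimal places: 40.4992 → 4 decimal places, 4112.42 → 2 decimal places, 76.72 → 2 decimal places; limit is 2.
Rounded to 2 decimal places: 4229.64 J.

4229.64 J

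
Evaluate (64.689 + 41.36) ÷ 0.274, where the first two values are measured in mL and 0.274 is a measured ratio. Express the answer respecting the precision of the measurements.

64.689 mL + 41.36 mL = 106.049 mL; the sum is limited to 2 decimal places (5 s.f.).
Carrying full precision, 106.049 ÷ 0.274 = 387.040145985… mL; 0.274 has 3 s.f., so the result keeps min(5, 3) = 3 s.f.
Rounded to 3 significant figures: 387 mL.

387 mL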